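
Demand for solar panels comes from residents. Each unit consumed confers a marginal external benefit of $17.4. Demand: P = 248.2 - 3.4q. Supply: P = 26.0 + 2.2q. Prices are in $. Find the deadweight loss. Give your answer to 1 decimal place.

Market equilibrium (private): 26.0 + 2.2q = 248.2 - 3.4q → q_m = 39.6786.
Social marginal benefit = demand + MEB = 265.6 - 3.4q.
Set SMB = MC: 265.6 - 3.4q = 26.0 + 2.2q → q* = 42.7857.
The welfare-loss triangle has base |q_m − q*| and height MEB(q_m) (the vertical gap between SMB and MC is zero at q* and MEB at q_m).
DWL = ½ × 3.1071 × 17.4000 = 27.0318.

DWL = $27.0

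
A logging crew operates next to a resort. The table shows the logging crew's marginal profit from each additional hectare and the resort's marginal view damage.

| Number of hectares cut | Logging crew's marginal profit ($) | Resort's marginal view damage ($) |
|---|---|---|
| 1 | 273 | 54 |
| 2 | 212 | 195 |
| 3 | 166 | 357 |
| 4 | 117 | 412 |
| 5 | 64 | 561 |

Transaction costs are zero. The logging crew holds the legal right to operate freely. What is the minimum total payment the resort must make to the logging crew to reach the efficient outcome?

Left alone the logging crew would choose level 5 (marginal profit stays positive).
Efficient level: k* = 2 (marginal profit ≥ marginal view damage through 2).
The resort must at least cover the logging crew's forgone profit from cutting 5→2: 166 + 117 + 64 = 347.

$347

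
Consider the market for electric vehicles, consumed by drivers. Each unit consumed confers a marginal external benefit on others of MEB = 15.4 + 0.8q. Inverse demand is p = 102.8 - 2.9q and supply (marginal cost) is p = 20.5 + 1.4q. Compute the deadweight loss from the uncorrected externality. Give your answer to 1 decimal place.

Market equilibrium (private): 20.5 + 1.4q = 102.8 - 2.9q → q_m = 19.1395.
Social marginal benefit = demand + MEB = 118.2 - 2.1q.
Set SMB = MC: 118.2 - 2.1q = 20.5 + 1.4q → q* = 27.9143.
Between q* and q_m the wedge SMB − MC runs linearly from 0 to MEB(q_m), so the loss is a triangle.
DWL = ½ × 8.7748 × 30.7116 = 134.7441.

DWL = 134.7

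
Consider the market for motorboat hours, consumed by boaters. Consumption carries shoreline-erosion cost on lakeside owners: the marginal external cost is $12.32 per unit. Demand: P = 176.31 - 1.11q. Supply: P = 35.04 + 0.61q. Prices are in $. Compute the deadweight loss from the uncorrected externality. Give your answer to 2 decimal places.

DWL = $44.12

Market equilibrium (private): 35.04 + 0.61q = 176.31 - 1.11q → q_m = 82.1337.
Social marginal benefit = demand − MEC = 163.99 - 1.11q.
Set SMB = MC: 163.99 - 1.11q = 35.04 + 0.61q → q* = 74.9709.
The loss is the area between SMB and MC from q* to q_m; with linear curves that's a triangle of height MEC(q_m).
DWL = ½ × 7.1628 × 12.3200 = 44.1228.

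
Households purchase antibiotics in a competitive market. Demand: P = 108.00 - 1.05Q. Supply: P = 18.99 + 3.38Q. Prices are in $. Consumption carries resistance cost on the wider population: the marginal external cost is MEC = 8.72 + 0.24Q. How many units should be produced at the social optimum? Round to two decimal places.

Q* = 17.19

Social marginal benefit = demand − MEC = 99.28 - 1.29Q.
Set SMB = MC: 99.28 - 1.29Q = 18.99 + 3.38Q → Q* = 17.1927.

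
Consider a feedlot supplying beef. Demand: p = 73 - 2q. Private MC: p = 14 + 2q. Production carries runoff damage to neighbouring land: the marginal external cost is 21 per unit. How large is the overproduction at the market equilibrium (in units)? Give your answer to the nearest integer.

5 units

Market equilibrium (private): 14 + 2q = 73 - 2q → q_m = 14.7500.
Social marginal cost = private MC + MEC = 35 + 2q.
Set SMC = demand: 35 + 2q = 73 - 2q → q* = 9.5000.
Gap = |14.7500 − 9.5000| = 5.2500.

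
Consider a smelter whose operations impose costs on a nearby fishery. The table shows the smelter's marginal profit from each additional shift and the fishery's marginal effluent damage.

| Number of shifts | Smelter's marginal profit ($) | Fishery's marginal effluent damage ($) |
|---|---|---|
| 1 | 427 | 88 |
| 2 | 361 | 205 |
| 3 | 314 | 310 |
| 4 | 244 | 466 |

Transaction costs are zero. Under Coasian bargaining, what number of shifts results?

3

Bargaining reaches the level where marginal profit last exceeds marginal effluent damage.
That holds through level 3 (314 ≥ 310) but not at 4 (244 < 466).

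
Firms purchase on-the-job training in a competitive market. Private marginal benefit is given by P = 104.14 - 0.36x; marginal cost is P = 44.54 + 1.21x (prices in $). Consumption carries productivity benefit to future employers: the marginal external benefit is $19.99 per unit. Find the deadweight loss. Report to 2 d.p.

DWL = $127.26

Market equilibrium (private): 44.54 + 1.21x = 104.14 - 0.36x → x_m = 37.9618.
Social marginal benefit = demand + MEB = 124.13 - 0.36x.
Set SMB = MC: 124.13 - 0.36x = 44.54 + 1.21x → x* = 50.6943.
The welfare-loss triangle has base |x_m − x*| and height MEB(x_m) (the vertical gap between SMB and MC is zero at x* and MEB at x_m).
DWL = ½ × 12.7325 × 19.9900 = 127.2613.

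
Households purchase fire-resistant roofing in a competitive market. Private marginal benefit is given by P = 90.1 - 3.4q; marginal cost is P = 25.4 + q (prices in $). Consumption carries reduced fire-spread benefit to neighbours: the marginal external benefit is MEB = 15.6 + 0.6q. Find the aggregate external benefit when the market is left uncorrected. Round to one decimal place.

$294.3

Market equilibrium (private): 25.4 + q = 90.1 - 3.4q → q_m = 14.7045.
Total external benefit = ∫₀^{q_m} (15.6 + 0.6q) dq = 15.6×14.7045 + ½×0.6×14.7045² = 294.2569.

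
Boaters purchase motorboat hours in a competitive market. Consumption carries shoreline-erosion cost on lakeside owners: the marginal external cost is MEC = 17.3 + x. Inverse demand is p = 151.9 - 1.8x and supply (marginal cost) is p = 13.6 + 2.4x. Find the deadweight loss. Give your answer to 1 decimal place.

DWL = 242.6

Market equilibrium (private): 13.6 + 2.4x = 151.9 - 1.8x → x_m = 32.9286.
Social marginal benefit = demand − MEC = 134.6 - 2.8x.
Set SMB = MC: 134.6 - 2.8x = 13.6 + 2.4x → x* = 23.2692.
Between x* and x_m the wedge MC − SMB runs linearly from 0 to MEC(x_m), so the loss is a triangle.
DWL = ½ × 9.6594 × 50.2286 = 242.5891.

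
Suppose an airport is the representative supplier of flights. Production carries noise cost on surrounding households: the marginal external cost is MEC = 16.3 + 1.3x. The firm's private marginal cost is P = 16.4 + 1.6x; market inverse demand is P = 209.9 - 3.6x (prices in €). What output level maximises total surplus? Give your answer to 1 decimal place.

x* = 27.3

Social marginal cost = private MC + MEC = 32.7 + 2.9x.
Set SMC = demand: 32.7 + 2.9x = 209.9 - 3.6x → x* = 27.2615.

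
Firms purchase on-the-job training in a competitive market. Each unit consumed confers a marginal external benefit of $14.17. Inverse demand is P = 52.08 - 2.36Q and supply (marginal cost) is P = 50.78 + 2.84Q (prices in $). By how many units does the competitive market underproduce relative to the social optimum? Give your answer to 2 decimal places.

2.73 units

Market equilibrium (private): 50.78 + 2.84Q = 52.08 - 2.36Q → Q_m = 0.2500.
Social marginal benefit = demand + MEB = 66.25 - 2.36Q.
Set SMB = MC: 66.25 - 2.36Q = 50.78 + 2.84Q → Q* = 2.9750.
Gap = |0.2500 − 2.9750| = 2.7250.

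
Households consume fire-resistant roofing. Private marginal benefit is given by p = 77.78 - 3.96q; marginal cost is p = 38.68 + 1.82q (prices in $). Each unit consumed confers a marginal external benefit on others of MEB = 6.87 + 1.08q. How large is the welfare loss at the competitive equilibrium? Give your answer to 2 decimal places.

Market equilibrium (private): 38.68 + 1.82q = 77.78 - 3.96q → q_m = 6.7647.
Social marginal benefit = demand + MEB = 84.65 - 2.88q.
Set SMB = MC: 84.65 - 2.88q = 38.68 + 1.82q → q* = 9.7809.
The loss is the area between SMB and MC from q* to q_m; with linear curves that's a triangle of height MEB(q_m).
DWL = ½ × 3.0162 × 14.1759 = 21.3787.

DWL = $21.38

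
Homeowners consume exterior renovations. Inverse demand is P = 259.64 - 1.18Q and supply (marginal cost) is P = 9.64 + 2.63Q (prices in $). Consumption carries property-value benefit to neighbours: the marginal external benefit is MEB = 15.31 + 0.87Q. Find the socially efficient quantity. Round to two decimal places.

Social marginal benefit = demand + MEB = 274.95 - 0.31Q.
Set SMB = MC: 274.95 - 0.31Q = 9.64 + 2.63Q → Q* = 90.2415.

Q* = 90.24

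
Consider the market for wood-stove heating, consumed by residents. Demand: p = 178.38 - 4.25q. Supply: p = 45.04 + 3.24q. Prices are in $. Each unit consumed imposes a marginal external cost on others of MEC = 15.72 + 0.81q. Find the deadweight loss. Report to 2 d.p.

Market equilibrium (private): 45.04 + 3.24q = 178.38 - 4.25q → q_m = 17.8024.
Social marginal benefit = demand − MEC = 162.66 - 5.06q.
Set SMB = MC: 162.66 - 5.06q = 45.04 + 3.24q → q* = 14.1711.
The welfare-loss triangle has base |q_m − q*| and height MEC(q_m) (the vertical gap between SMB and MC is zero at q* and MEC at q_m).
DWL = ½ × 3.6313 × 30.1399 = 54.7235.

DWL = $54.72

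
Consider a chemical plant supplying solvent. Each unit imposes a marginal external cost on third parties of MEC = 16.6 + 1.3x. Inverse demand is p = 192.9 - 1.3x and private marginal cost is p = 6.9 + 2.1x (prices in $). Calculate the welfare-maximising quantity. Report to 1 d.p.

Social marginal cost = private MC + MEC = 23.5 + 3.4x.
Set SMC = demand: 23.5 + 3.4x = 192.9 - 1.3x → x* = 36.0426.

x* = 36.0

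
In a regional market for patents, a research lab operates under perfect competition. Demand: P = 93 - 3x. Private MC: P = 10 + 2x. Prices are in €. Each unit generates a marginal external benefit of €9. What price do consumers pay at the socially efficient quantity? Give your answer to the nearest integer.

P = €38

Social marginal cost = private MC − MEB = 1 + 2x.
Set SMC = demand: 1 + 2x = 93 - 3x → x* = 18.4000.
Consumer price on the demand curve at x*: 93 − 3×18.4000 = 37.8000.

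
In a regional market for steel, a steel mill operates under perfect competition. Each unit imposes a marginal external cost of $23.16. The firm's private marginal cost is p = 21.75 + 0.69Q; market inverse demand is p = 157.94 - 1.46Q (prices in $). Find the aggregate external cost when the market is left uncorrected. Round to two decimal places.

Market equilibrium (private): 21.75 + 0.69Q = 157.94 - 1.46Q → Q_m = 63.3442.
Total external cost = MEC × Q_m = 23.16 × 63.3442 = 1467.0517.

$1467.05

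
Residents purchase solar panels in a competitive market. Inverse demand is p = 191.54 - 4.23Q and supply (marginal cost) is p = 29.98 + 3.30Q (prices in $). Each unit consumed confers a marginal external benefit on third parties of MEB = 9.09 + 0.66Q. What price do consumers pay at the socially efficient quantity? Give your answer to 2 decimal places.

Social marginal benefit = demand + MEB = 200.63 - 3.57Q.
Set SMB = MC: 200.63 - 3.57Q = 29.98 + 3.30Q → Q* = 24.8399.
Consumer price on the demand curve at Q*: 191.54 − 4.23×24.8399 = 86.4672.

P = $86.47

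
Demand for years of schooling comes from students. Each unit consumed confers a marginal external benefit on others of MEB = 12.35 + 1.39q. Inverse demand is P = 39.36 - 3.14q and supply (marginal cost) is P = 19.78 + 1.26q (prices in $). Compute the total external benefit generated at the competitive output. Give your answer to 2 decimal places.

$68.72

Market equilibrium (private): 19.78 + 1.26q = 39.36 - 3.14q → q_m = 4.4500.
Total external benefit = ∫₀^{q_m} (12.35 + 1.39q) dq = 12.35×4.4500 + ½×1.39×4.4500² = 68.7202.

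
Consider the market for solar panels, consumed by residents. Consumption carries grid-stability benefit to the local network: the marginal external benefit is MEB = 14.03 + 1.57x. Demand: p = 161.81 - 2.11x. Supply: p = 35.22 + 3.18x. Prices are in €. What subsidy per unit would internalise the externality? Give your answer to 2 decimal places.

subsidy = €73.38 per unit

Social marginal benefit = demand + MEB = 175.84 - 0.54x.
Set SMB = MC: 175.84 - 0.54x = 35.22 + 3.18x → x* = 37.8011.
The Pigouvian subsidy equals MEB at x*: 14.03 + 1.57×37.8011 = 73.3777.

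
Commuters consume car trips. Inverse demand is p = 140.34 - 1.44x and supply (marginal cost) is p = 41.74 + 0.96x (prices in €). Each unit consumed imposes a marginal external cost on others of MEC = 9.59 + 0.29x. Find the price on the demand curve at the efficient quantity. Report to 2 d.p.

Social marginal benefit = demand − MEC = 130.75 - 1.73x.
Set SMB = MC: 130.75 - 1.73x = 41.74 + 0.96x → x* = 33.0892.
Consumer price on the demand curve at x*: 140.34 − 1.44×33.0892 = 92.6916.

P = €92.69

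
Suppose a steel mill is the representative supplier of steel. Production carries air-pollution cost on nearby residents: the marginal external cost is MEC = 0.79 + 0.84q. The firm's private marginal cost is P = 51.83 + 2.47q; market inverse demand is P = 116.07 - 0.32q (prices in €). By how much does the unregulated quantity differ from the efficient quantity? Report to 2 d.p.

Market equilibrium (private): 51.83 + 2.47q = 116.07 - 0.32q → q_m = 23.0251.
Social marginal cost = private MC + MEC = 52.62 + 3.31q.
Set SMC = demand: 52.62 + 3.31q = 116.07 - 0.32q → q* = 17.4793.
Gap = |23.0251 − 17.4793| = 5.5458.

5.55 units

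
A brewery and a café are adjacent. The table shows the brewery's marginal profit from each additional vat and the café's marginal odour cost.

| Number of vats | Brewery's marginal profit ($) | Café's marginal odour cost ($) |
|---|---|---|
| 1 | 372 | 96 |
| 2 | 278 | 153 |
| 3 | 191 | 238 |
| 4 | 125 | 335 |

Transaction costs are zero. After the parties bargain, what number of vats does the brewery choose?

Bargaining reaches the level where marginal profit last exceeds marginal odour cost.
That holds through level 2 (278 ≥ 153) but not at 3 (191 < 238).

2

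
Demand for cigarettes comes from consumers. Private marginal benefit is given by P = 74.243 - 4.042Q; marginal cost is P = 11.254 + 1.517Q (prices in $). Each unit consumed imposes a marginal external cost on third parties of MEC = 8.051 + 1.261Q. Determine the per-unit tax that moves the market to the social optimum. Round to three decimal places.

Social marginal benefit = demand − MEC = 66.192 - 5.303Q.
Set SMB = MC: 66.192 - 5.303Q = 11.254 + 1.517Q → Q* = 8.0554.
The Pigouvian tax equals MEC at Q*: 8.051 + 1.261×8.0554 = 18.2089.

tax = $18.209 per unit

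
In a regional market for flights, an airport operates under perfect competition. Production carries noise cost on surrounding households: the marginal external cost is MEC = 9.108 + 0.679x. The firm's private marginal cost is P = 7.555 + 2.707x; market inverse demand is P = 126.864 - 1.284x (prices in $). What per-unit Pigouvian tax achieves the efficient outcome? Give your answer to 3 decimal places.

Social marginal cost = private MC + MEC = 16.663 + 3.386x.
Set SMC = demand: 16.663 + 3.386x = 126.864 - 1.284x → x* = 23.5976.
The Pigouvian tax equals MEC at x*: 9.108 + 0.679×23.5976 = 25.1308.

tax = $25.131 per unit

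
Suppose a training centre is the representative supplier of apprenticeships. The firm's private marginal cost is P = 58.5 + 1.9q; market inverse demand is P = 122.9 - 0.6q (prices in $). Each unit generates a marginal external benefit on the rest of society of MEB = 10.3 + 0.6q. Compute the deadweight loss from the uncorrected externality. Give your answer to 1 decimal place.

DWL = $174.6

Market equilibrium (private): 58.5 + 1.9q = 122.9 - 0.6q → q_m = 25.7600.
Social marginal cost = private MC − MEB = 48.2 + 1.3q.
Set SMC = demand: 48.2 + 1.3q = 122.9 - 0.6q → q* = 39.3158.
Height of the DWL triangle at q_m is demand(q_m) − SMC(q_m) = MEB(q_m) = 25.7560.
DWL = ½ × 13.5558 × 25.7560 = 174.5716.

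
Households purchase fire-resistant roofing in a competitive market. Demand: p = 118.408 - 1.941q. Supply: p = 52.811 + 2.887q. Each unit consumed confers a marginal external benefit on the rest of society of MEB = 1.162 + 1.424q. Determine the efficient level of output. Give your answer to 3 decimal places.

q* = 19.612

Social marginal benefit = demand + MEB = 119.570 - 0.517q.
Set SMB = MC: 119.570 - 0.517q = 52.811 + 2.887q → q* = 19.6119.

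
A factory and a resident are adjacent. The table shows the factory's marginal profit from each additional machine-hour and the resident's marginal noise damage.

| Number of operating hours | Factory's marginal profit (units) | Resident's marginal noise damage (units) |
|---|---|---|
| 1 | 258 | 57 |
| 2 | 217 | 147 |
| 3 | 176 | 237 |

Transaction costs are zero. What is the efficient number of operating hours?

2

Bargaining reaches the level where marginal profit last exceeds marginal noise damage.
That holds through level 2 (217 ≥ 147) but not at 3 (176 < 237).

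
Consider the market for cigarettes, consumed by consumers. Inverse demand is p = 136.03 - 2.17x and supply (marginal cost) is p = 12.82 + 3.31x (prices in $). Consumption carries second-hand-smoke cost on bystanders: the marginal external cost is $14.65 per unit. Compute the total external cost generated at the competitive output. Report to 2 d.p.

$329.38

Market equilibrium (private): 12.82 + 3.31x = 136.03 - 2.17x → x_m = 22.4836.
Total external cost = MEC × x_m = 14.65 × 22.4836 = 329.3847.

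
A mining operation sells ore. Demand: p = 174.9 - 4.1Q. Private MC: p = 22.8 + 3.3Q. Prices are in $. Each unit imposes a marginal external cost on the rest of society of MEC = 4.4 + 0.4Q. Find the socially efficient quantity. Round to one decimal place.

Q* = 18.9

Social marginal cost = private MC + MEC = 27.2 + 3.7Q.
Set SMC = demand: 27.2 + 3.7Q = 174.9 - 4.1Q → Q* = 18.9359.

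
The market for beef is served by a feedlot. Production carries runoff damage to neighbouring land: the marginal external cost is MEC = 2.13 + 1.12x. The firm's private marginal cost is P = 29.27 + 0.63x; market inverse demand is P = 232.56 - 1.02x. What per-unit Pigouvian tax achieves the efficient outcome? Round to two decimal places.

tax = 83.47 per unit

Social marginal cost = private MC + MEC = 31.40 + 1.75x.
Set SMC = demand: 31.40 + 1.75x = 232.56 - 1.02x → x* = 72.6209.
The Pigouvian tax equals MEC at x*: 2.13 + 1.12×72.6209 = 83.4654.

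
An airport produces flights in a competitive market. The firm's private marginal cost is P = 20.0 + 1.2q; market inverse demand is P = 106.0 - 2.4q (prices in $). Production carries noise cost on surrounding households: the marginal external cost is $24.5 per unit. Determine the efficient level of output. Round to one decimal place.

Social marginal cost = private MC + MEC = 44.5 + 1.2q.
Set SMC = demand: 44.5 + 1.2q = 106.0 - 2.4q → q* = 17.0833.

q* = 17.1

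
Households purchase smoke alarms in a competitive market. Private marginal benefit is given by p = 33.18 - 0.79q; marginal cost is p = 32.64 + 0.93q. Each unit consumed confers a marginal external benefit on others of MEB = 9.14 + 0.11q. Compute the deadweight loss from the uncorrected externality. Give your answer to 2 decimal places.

Market equilibrium (private): 32.64 + 0.93q = 33.18 - 0.79q → q_m = 0.3140.
Social marginal benefit = demand + MEB = 42.32 - 0.68q.
Set SMB = MC: 42.32 - 0.68q = 32.64 + 0.93q → q* = 6.0124.
Height of the DWL triangle at q_m is SMB(q_m) − MC(q_m) = MEB(q_m) = 9.1745.
DWL = ½ × 5.6984 × 9.1745 = 26.1400.

DWL = 26.14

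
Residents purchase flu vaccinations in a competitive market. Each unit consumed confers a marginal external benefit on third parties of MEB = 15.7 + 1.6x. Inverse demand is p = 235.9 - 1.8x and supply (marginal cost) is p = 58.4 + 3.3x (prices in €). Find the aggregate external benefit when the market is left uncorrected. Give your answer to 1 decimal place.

€1515.5

Market equilibrium (private): 58.4 + 3.3x = 235.9 - 1.8x → x_m = 34.8039.
Total external benefit = ∫₀^{x_m} (15.7 + 1.6x) dx = 15.7×34.8039 + ½×1.6×34.8039² = 1515.4704.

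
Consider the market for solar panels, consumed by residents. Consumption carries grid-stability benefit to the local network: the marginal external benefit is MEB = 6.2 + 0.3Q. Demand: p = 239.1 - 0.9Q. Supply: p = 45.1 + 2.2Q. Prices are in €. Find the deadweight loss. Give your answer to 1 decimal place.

DWL = €111.4

Market equilibrium (private): 45.1 + 2.2Q = 239.1 - 0.9Q → Q_m = 62.5806.
Social marginal benefit = demand + MEB = 245.3 - 0.6Q.
Set SMB = MC: 245.3 - 0.6Q = 45.1 + 2.2Q → Q* = 71.5000.
The welfare-loss triangle has base |Q_m − Q*| and height MEB(Q_m) (the vertical gap between SMB and MC is zero at Q* and MEB at Q_m).
DWL = ½ × 8.9194 × 24.9742 = 111.3774.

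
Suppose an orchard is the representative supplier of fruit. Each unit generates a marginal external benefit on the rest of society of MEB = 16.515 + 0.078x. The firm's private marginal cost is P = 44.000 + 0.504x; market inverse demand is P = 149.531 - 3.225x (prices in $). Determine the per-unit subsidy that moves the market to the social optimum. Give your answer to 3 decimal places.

Social marginal cost = private MC − MEB = 27.485 + 0.426x.
Set SMC = demand: 27.485 + 0.426x = 149.531 - 3.225x → x* = 33.4281.
The Pigouvian subsidy equals MEB at x*: 16.515 + 0.078×33.4281 = 19.1224.

subsidy = $19.122 per unit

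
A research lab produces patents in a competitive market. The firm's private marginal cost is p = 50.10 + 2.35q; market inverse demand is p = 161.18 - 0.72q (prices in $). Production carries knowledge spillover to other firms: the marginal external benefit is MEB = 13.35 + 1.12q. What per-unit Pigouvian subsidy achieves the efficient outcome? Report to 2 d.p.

Social marginal cost = private MC − MEB = 36.75 + 1.23q.
Set SMC = demand: 36.75 + 1.23q = 161.18 - 0.72q → q* = 63.8103.
The Pigouvian subsidy equals MEB at q*: 13.35 + 1.12×63.8103 = 84.8175.

subsidy = $84.82 per unit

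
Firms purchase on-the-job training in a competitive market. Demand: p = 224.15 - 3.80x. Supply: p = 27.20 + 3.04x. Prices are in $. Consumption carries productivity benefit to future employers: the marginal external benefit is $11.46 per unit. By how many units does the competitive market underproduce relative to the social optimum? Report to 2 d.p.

Market equilibrium (private): 27.20 + 3.04x = 224.15 - 3.80x → x_m = 28.7939.
Social marginal benefit = demand + MEB = 235.61 - 3.80x.
Set SMB = MC: 235.61 - 3.80x = 27.20 + 3.04x → x* = 30.4693.
Gap = |28.7939 − 30.4693| = 1.6754.

1.68 units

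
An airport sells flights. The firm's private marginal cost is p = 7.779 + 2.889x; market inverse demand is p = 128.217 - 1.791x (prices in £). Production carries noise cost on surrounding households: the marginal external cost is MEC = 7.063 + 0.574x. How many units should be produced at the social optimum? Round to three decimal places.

Social marginal cost = private MC + MEC = 14.842 + 3.463x.
Set SMC = demand: 14.842 + 3.463x = 128.217 - 1.791x → x* = 21.5788.

x* = 21.579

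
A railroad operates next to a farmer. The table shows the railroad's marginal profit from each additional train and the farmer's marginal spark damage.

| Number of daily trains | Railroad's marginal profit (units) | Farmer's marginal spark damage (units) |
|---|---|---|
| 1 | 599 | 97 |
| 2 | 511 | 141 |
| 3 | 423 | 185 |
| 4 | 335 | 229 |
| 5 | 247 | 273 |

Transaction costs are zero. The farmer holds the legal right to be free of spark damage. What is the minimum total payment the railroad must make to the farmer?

Efficient level: marginal profit ≥ marginal spark damage through level 4, so k* = 4.
With the farmer holding the right, the railroad must at least compensate total damage at k*: 97 + 141 + 185 + 229 = 652.

652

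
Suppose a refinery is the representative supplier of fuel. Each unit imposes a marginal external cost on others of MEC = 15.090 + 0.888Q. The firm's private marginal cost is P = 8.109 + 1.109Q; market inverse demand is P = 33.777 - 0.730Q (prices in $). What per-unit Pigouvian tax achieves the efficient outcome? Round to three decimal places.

tax = $18.535 per unit

Social marginal cost = private MC + MEC = 23.199 + 1.997Q.
Set SMC = demand: 23.199 + 1.997Q = 33.777 - 0.730Q → Q* = 3.8790.
The Pigouvian tax equals MEC at Q*: 15.090 + 0.888×3.8790 = 18.5346.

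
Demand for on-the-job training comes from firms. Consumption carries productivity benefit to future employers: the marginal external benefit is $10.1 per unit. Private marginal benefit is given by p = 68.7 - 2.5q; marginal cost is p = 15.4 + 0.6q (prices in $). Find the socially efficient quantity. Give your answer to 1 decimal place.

q* = 20.5

Social marginal benefit = demand + MEB = 78.8 - 2.5q.
Set SMB = MC: 78.8 - 2.5q = 15.4 + 0.6q → q* = 20.4516.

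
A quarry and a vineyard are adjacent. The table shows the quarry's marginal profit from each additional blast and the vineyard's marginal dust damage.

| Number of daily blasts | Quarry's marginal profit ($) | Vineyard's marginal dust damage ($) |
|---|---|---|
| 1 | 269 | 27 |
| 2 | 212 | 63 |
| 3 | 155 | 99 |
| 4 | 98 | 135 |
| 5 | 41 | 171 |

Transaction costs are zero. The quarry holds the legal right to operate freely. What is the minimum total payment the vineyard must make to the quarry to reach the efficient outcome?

Left alone the quarry would choose level 5 (marginal profit stays positive).
Efficient level: k* = 3 (marginal profit ≥ marginal dust damage through 3).
The vineyard must at least cover the quarry's forgone profit from cutting 5→3: 98 + 41 = 139.

$139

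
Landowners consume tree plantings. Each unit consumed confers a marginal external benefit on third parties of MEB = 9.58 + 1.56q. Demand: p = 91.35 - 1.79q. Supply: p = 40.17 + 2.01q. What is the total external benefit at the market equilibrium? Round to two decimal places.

270.52

Market equilibrium (private): 40.17 + 2.01q = 91.35 - 1.79q → q_m = 13.4684.
Total external benefit = ∫₀^{q_m} (9.58 + 1.56q) dq = 9.58×13.4684 + ½×1.56×13.4684² = 270.5176.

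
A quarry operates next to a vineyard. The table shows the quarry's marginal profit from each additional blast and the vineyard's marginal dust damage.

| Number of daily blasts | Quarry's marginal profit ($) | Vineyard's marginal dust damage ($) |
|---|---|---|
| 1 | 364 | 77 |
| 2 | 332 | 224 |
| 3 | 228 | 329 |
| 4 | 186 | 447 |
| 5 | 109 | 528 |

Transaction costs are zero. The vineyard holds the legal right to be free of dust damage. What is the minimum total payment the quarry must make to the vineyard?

Efficient level: marginal profit ≥ marginal dust damage through level 2, so k* = 2.
With the vineyard holding the right, the quarry must at least compensate total damage at k*: 77 + 224 = 301.

$301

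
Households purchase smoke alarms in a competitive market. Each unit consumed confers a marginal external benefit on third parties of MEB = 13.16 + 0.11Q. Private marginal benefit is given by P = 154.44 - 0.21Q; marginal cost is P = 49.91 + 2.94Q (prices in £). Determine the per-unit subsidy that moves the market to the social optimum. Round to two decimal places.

Social marginal benefit = demand + MEB = 167.60 - 0.10Q.
Set SMB = MC: 167.60 - 0.10Q = 49.91 + 2.94Q → Q* = 38.7138.
The Pigouvian subsidy equals MEB at Q*: 13.16 + 0.11×38.7138 = 17.4185.

subsidy = £17.42 per unit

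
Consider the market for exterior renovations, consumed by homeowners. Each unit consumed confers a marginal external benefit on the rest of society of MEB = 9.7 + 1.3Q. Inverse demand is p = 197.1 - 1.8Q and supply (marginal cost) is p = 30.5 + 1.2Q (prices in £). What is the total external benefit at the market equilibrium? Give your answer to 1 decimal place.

£2543.2

Market equilibrium (private): 30.5 + 1.2Q = 197.1 - 1.8Q → Q_m = 55.5333.
Total external benefit = ∫₀^{Q_m} (9.7 + 1.3Q) dQ = 9.7×55.5333 + ½×1.3×55.5333² = 2543.2388.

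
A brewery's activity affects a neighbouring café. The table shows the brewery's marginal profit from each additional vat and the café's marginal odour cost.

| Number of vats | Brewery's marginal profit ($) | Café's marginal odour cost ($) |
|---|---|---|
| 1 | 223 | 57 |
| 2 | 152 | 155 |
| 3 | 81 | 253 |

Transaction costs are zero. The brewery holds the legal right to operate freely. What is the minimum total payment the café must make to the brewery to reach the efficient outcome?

$233

Left alone the brewery would choose level 3 (marginal profit stays positive).
Efficient level: k* = 1 (marginal profit ≥ marginal odour cost through 1).
The café must at least cover the brewery's forgone profit from cutting 3→1: 152 + 81 = 233.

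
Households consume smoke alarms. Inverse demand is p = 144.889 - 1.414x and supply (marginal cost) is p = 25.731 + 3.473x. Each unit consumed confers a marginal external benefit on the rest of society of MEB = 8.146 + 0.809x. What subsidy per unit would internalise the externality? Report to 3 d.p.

Social marginal benefit = demand + MEB = 153.035 - 0.605x.
Set SMB = MC: 153.035 - 0.605x = 25.731 + 3.473x → x* = 31.2173.
The Pigouvian subsidy equals MEB at x*: 8.146 + 0.809×31.2173 = 33.4008.

subsidy = 33.401 per unit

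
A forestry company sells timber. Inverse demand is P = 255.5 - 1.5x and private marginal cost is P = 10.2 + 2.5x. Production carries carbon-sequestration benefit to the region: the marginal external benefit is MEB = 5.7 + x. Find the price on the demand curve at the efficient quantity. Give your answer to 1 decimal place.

P = 130.0

Social marginal cost = private MC − MEB = 4.5 + 1.5x.
Set SMC = demand: 4.5 + 1.5x = 255.5 - 1.5x → x* = 83.6667.
Consumer price on the demand curve at x*: 255.5 − 1.5×83.6667 = 130.0000.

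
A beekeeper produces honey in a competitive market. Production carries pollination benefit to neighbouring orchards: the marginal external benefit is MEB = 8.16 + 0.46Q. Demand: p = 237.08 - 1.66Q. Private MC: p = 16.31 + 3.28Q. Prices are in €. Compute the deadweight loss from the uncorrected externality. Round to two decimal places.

DWL = €92.04

Market equilibrium (private): 16.31 + 3.28Q = 237.08 - 1.66Q → Q_m = 44.6903.
Social marginal cost = private MC − MEB = 8.15 + 2.82Q.
Set SMC = demand: 8.15 + 2.82Q = 237.08 - 1.66Q → Q* = 51.1004.
The welfare-loss triangle has base |Q_m − Q*| and height MEB(Q_m) (the vertical gap between SMC and demand is zero at Q* and MEB at Q_m).
DWL = ½ × 6.4101 × 28.7175 = 92.0410.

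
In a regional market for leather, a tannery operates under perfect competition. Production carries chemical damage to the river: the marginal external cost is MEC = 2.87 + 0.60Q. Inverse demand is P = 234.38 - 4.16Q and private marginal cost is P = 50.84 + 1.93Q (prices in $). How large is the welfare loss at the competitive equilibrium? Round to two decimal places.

Market equilibrium (private): 50.84 + 1.93Q = 234.38 - 4.16Q → Q_m = 30.1379.
Social marginal cost = private MC + MEC = 53.71 + 2.53Q.
Set SMC = demand: 53.71 + 2.53Q = 234.38 - 4.16Q → Q* = 27.0060.
The welfare-loss triangle has base |Q_m − Q*| and height MEC(Q_m) (the vertical gap between SMC and demand is zero at Q* and MEC at Q_m).
DWL = ½ × 3.1319 × 20.9528 = 32.8110.

DWL = $32.81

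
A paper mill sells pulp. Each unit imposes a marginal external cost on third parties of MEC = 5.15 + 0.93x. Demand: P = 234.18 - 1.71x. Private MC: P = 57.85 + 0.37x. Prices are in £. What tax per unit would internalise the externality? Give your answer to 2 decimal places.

Social marginal cost = private MC + MEC = 63.00 + 1.30x.
Set SMC = demand: 63.00 + 1.30x = 234.18 - 1.71x → x* = 56.8704.
The Pigouvian tax equals MEC at x*: 5.15 + 0.93×56.8704 = 58.0395.

tax = £58.04 per unit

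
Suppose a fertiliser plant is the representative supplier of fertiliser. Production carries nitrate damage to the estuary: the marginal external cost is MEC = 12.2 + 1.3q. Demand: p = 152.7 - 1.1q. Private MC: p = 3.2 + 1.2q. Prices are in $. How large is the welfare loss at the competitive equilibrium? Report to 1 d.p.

Market equilibrium (private): 3.2 + 1.2q = 152.7 - 1.1q → q_m = 65.0000.
Social marginal cost = private MC + MEC = 15.4 + 2.5q.
Set SMC = demand: 15.4 + 2.5q = 152.7 - 1.1q → q* = 38.1389.
Height of the DWL triangle at q_m is SMC(q_m) − demand(q_m) = MEC(q_m) = 96.7000.
DWL = ½ × 26.8611 × 96.7000 = 1298.7342.

DWL = $1298.7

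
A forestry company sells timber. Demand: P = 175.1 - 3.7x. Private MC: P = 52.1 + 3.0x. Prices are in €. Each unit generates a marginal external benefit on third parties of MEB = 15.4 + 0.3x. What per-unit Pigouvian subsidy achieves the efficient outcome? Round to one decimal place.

Social marginal cost = private MC − MEB = 36.7 + 2.7x.
Set SMC = demand: 36.7 + 2.7x = 175.1 - 3.7x → x* = 21.6250.
The Pigouvian subsidy equals MEB at x*: 15.4 + 0.3×21.6250 = 21.8875.

subsidy = €21.9 per unit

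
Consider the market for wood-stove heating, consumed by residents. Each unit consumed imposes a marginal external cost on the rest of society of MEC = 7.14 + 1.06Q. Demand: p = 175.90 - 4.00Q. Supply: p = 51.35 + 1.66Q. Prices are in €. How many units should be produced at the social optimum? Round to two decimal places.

Social marginal benefit = demand − MEC = 168.76 - 5.06Q.
Set SMB = MC: 168.76 - 5.06Q = 51.35 + 1.66Q → Q* = 17.4717.

Q* = 17.47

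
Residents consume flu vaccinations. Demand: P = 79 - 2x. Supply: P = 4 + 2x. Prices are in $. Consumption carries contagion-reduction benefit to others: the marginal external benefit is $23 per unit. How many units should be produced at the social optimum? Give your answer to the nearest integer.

Social marginal benefit = demand + MEB = 102 - 2x.
Set SMB = MC: 102 - 2x = 4 + 2x → x* = 24.5000.

x* = 25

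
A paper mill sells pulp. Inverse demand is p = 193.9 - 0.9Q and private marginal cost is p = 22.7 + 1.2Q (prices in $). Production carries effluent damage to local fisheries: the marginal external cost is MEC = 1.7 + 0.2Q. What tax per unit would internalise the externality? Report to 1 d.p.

Social marginal cost = private MC + MEC = 24.4 + 1.4Q.
Set SMC = demand: 24.4 + 1.4Q = 193.9 - 0.9Q → Q* = 73.6957.
The Pigouvian tax equals MEC at Q*: 1.7 + 0.2×73.6957 = 16.4391.

tax = $16.4 per unit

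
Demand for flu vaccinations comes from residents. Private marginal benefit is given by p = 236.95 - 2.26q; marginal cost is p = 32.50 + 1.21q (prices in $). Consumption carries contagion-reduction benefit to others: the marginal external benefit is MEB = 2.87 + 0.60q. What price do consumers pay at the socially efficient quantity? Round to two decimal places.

Social marginal benefit = demand + MEB = 239.82 - 1.66q.
Set SMB = MC: 239.82 - 1.66q = 32.50 + 1.21q → q* = 72.2369.
Consumer price on the demand curve at q*: 236.95 − 2.26×72.2369 = 73.6946.

P = $73.69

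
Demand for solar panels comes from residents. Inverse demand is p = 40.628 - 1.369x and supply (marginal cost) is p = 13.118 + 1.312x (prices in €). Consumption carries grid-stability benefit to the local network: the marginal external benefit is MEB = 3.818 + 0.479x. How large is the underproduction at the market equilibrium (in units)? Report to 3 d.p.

Market equilibrium (private): 13.118 + 1.312x = 40.628 - 1.369x → x_m = 10.2611.
Social marginal benefit = demand + MEB = 44.446 - 0.890x.
Set SMB = MC: 44.446 - 0.890x = 13.118 + 1.312x → x* = 14.2271.
Gap = |10.2611 − 14.2271| = 3.9660.

3.966 units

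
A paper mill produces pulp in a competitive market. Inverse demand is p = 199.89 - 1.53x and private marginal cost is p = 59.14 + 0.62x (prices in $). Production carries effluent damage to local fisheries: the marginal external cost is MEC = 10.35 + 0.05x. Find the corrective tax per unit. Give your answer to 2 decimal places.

tax = $13.31 per unit

Social marginal cost = private MC + MEC = 69.49 + 0.67x.
Set SMC = demand: 69.49 + 0.67x = 199.89 - 1.53x → x* = 59.2727.
The Pigouvian tax equals MEC at x*: 10.35 + 0.05×59.2727 = 13.3136.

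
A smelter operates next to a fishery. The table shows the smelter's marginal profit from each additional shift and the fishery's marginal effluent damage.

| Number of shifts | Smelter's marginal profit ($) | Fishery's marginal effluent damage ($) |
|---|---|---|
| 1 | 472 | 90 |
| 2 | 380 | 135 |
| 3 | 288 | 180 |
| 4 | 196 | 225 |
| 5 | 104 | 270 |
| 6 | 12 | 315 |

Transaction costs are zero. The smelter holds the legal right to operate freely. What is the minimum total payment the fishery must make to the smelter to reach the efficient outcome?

Left alone the smelter would choose level 6 (marginal profit stays positive).
Efficient level: k* = 3 (marginal profit ≥ marginal effluent damage through 3).
The fishery must at least cover the smelter's forgone profit from cutting 6→3: 196 + 104 + 12 = 312.

$312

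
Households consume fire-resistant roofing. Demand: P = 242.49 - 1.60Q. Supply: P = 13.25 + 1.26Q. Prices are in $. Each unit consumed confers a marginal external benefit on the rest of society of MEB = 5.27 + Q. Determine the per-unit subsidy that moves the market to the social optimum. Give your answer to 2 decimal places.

subsidy = $131.35 per unit

Social marginal benefit = demand + MEB = 247.76 - 0.60Q.
Set SMB = MC: 247.76 - 0.60Q = 13.25 + 1.26Q → Q* = 126.0806.
The Pigouvian subsidy equals MEB at Q*: 5.27 + 1.00×126.0806 = 131.3506.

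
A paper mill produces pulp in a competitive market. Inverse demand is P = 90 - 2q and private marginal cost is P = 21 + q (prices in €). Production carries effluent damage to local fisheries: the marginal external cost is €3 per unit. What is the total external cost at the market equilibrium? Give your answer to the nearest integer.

€69

Market equilibrium (private): 21 + q = 90 - 2q → q_m = 23.0000.
Total external cost = MEC × q_m = 3 × 23.0000 = 69.0000.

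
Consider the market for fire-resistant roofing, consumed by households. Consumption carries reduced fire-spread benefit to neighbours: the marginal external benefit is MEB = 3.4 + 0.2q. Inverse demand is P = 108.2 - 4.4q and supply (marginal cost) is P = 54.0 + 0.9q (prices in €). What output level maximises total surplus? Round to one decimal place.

Social marginal benefit = demand + MEB = 111.6 - 4.2q.
Set SMB = MC: 111.6 - 4.2q = 54.0 + 0.9q → q* = 11.2941.

q* = 11.3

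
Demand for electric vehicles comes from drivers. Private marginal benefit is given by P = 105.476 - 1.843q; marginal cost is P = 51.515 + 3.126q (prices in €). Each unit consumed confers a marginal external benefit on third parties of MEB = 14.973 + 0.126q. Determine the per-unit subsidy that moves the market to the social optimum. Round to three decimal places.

subsidy = €16.766 per unit

Social marginal benefit = demand + MEB = 120.449 - 1.717q.
Set SMB = MC: 120.449 - 1.717q = 51.515 + 3.126q → q* = 14.2337.
The Pigouvian subsidy equals MEB at q*: 14.973 + 0.126×14.2337 = 16.7664.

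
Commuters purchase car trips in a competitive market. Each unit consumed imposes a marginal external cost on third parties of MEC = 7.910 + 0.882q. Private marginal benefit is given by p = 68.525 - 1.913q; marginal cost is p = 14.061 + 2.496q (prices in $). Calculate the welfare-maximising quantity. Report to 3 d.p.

Social marginal benefit = demand − MEC = 60.615 - 2.795q.
Set SMB = MC: 60.615 - 2.795q = 14.061 + 2.496q → q* = 8.7987.

q* = 8.799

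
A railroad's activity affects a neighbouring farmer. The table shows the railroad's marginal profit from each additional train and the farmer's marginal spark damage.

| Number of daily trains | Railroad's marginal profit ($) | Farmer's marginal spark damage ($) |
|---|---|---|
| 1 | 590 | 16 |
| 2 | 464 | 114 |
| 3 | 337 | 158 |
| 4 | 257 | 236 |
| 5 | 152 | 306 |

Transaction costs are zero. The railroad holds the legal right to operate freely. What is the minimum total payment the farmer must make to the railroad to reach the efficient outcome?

Left alone the railroad would choose level 5 (marginal profit stays positive).
Efficient level: k* = 4 (marginal profit ≥ marginal spark damage through 4).
The farmer must at least cover the railroad's forgone profit from cutting 5→4: 152 = 152.

$152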